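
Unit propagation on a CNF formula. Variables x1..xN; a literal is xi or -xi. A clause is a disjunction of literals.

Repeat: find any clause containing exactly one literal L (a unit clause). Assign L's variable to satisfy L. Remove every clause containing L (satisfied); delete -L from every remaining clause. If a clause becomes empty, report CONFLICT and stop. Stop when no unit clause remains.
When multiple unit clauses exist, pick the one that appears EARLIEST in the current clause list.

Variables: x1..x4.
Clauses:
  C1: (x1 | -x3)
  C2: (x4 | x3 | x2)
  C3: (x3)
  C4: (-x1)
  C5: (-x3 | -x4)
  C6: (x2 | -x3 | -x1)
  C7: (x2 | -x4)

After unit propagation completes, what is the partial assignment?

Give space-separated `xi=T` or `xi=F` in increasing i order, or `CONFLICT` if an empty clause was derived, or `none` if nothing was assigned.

unit clause [3] forces x3=T; simplify:
  drop -3 from [1, -3] -> [1]
  drop -3 from [-3, -4] -> [-4]
  drop -3 from [2, -3, -1] -> [2, -1]
  satisfied 2 clause(s); 5 remain; assigned so far: [3]
unit clause [1] forces x1=T; simplify:
  drop -1 from [-1] -> [] (empty!)
  drop -1 from [2, -1] -> [2]
  satisfied 1 clause(s); 4 remain; assigned so far: [1, 3]
CONFLICT (empty clause)

Answer: CONFLICT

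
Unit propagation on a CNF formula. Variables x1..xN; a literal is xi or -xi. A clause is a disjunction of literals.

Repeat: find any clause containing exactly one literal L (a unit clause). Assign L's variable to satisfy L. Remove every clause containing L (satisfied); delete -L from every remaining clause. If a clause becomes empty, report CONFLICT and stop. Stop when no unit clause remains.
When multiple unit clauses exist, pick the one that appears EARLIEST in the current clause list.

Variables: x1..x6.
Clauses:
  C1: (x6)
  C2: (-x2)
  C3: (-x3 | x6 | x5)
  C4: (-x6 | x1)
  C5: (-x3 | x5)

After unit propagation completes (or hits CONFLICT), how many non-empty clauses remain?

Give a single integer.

unit clause [6] forces x6=T; simplify:
  drop -6 from [-6, 1] -> [1]
  satisfied 2 clause(s); 3 remain; assigned so far: [6]
unit clause [-2] forces x2=F; simplify:
  satisfied 1 clause(s); 2 remain; assigned so far: [2, 6]
unit clause [1] forces x1=T; simplify:
  satisfied 1 clause(s); 1 remain; assigned so far: [1, 2, 6]

Answer: 1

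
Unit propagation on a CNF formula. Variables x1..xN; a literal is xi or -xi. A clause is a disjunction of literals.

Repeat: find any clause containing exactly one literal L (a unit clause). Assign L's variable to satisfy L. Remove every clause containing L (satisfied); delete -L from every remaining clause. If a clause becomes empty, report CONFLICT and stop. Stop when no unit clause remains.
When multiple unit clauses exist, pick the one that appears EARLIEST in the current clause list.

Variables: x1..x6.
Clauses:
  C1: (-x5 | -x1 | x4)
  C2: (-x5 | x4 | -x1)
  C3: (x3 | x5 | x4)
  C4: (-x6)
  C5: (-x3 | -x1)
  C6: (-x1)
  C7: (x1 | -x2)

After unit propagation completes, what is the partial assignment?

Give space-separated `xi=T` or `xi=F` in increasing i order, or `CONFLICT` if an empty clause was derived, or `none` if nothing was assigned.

unit clause [-6] forces x6=F; simplify:
  satisfied 1 clause(s); 6 remain; assigned so far: [6]
unit clause [-1] forces x1=F; simplify:
  drop 1 from [1, -2] -> [-2]
  satisfied 4 clause(s); 2 remain; assigned so far: [1, 6]
unit clause [-2] forces x2=F; simplify:
  satisfied 1 clause(s); 1 remain; assigned so far: [1, 2, 6]

Answer: x1=F x2=F x6=F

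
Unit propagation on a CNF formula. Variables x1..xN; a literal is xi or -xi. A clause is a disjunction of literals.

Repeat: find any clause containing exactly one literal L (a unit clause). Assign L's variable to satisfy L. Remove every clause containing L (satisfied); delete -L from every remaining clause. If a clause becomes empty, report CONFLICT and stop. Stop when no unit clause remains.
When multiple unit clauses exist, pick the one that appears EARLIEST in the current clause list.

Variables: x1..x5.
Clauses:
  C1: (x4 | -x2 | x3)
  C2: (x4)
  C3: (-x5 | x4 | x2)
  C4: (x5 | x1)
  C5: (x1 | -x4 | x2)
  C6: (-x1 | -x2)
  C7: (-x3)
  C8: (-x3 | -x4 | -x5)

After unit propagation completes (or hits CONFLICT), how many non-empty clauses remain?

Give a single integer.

unit clause [4] forces x4=T; simplify:
  drop -4 from [1, -4, 2] -> [1, 2]
  drop -4 from [-3, -4, -5] -> [-3, -5]
  satisfied 3 clause(s); 5 remain; assigned so far: [4]
unit clause [-3] forces x3=F; simplify:
  satisfied 2 clause(s); 3 remain; assigned so far: [3, 4]

Answer: 3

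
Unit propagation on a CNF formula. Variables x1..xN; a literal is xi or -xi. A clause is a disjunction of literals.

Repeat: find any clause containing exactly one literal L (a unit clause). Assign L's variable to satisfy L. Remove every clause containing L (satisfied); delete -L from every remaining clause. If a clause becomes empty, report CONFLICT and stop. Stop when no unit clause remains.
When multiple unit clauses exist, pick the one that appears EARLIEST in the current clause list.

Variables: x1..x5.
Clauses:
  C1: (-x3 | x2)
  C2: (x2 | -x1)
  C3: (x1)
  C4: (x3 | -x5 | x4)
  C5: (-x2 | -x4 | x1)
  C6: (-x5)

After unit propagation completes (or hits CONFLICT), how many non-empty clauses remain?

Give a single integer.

Answer: 0

Derivation:
unit clause [1] forces x1=T; simplify:
  drop -1 from [2, -1] -> [2]
  satisfied 2 clause(s); 4 remain; assigned so far: [1]
unit clause [2] forces x2=T; simplify:
  satisfied 2 clause(s); 2 remain; assigned so far: [1, 2]
unit clause [-5] forces x5=F; simplify:
  satisfied 2 clause(s); 0 remain; assigned so far: [1, 2, 5]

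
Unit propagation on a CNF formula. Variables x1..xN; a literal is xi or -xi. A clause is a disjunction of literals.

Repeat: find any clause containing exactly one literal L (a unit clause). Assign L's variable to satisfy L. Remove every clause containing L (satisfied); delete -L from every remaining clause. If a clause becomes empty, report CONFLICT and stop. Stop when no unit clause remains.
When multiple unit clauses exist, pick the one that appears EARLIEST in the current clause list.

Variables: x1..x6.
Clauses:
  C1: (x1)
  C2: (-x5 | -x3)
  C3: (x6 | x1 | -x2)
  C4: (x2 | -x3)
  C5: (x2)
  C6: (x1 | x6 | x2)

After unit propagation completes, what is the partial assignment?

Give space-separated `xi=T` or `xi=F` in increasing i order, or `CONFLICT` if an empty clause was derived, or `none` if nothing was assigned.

Answer: x1=T x2=T

Derivation:
unit clause [1] forces x1=T; simplify:
  satisfied 3 clause(s); 3 remain; assigned so far: [1]
unit clause [2] forces x2=T; simplify:
  satisfied 2 clause(s); 1 remain; assigned so far: [1, 2]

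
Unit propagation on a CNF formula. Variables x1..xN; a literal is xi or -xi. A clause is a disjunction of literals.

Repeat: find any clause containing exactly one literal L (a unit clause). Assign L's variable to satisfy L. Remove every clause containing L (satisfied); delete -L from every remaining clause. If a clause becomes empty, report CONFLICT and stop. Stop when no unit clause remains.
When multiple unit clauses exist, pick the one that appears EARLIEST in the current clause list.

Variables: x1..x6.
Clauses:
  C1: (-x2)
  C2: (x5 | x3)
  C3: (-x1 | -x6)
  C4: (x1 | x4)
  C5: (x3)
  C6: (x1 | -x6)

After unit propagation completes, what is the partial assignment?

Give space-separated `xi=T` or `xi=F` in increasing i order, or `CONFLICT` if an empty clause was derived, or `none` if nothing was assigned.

Answer: x2=F x3=T

Derivation:
unit clause [-2] forces x2=F; simplify:
  satisfied 1 clause(s); 5 remain; assigned so far: [2]
unit clause [3] forces x3=T; simplify:
  satisfied 2 clause(s); 3 remain; assigned so far: [2, 3]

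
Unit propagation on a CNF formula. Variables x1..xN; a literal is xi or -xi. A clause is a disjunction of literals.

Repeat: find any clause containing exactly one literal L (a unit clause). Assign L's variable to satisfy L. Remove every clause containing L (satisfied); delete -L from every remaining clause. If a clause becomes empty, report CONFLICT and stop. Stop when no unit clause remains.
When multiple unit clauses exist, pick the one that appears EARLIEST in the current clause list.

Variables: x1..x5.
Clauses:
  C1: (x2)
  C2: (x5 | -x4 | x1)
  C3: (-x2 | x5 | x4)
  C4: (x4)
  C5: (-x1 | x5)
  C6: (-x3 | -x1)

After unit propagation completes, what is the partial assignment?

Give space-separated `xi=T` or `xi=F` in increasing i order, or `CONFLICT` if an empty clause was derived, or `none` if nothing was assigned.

Answer: x2=T x4=T

Derivation:
unit clause [2] forces x2=T; simplify:
  drop -2 from [-2, 5, 4] -> [5, 4]
  satisfied 1 clause(s); 5 remain; assigned so far: [2]
unit clause [4] forces x4=T; simplify:
  drop -4 from [5, -4, 1] -> [5, 1]
  satisfied 2 clause(s); 3 remain; assigned so far: [2, 4]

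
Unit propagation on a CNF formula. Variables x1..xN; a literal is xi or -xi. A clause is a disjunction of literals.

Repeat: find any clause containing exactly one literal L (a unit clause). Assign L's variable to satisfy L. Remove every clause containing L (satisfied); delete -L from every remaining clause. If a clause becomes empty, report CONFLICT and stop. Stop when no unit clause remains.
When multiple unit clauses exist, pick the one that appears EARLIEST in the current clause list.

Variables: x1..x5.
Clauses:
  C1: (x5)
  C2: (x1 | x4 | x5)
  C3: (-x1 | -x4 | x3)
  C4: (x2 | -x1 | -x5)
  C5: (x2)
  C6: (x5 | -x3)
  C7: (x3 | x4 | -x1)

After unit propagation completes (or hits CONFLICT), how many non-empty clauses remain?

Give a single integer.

Answer: 2

Derivation:
unit clause [5] forces x5=T; simplify:
  drop -5 from [2, -1, -5] -> [2, -1]
  satisfied 3 clause(s); 4 remain; assigned so far: [5]
unit clause [2] forces x2=T; simplify:
  satisfied 2 clause(s); 2 remain; assigned so far: [2, 5]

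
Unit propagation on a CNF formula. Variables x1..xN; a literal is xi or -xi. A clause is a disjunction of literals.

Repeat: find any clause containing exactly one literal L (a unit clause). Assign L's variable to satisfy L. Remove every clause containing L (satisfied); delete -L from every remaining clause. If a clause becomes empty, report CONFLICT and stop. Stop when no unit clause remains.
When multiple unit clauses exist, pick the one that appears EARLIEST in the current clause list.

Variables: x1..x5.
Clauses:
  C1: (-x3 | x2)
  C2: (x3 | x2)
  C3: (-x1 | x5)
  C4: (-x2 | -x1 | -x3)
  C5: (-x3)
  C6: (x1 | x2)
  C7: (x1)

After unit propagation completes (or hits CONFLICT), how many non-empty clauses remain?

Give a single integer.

Answer: 0

Derivation:
unit clause [-3] forces x3=F; simplify:
  drop 3 from [3, 2] -> [2]
  satisfied 3 clause(s); 4 remain; assigned so far: [3]
unit clause [2] forces x2=T; simplify:
  satisfied 2 clause(s); 2 remain; assigned so far: [2, 3]
unit clause [1] forces x1=T; simplify:
  drop -1 from [-1, 5] -> [5]
  satisfied 1 clause(s); 1 remain; assigned so far: [1, 2, 3]
unit clause [5] forces x5=T; simplify:
  satisfied 1 clause(s); 0 remain; assigned so far: [1, 2, 3, 5]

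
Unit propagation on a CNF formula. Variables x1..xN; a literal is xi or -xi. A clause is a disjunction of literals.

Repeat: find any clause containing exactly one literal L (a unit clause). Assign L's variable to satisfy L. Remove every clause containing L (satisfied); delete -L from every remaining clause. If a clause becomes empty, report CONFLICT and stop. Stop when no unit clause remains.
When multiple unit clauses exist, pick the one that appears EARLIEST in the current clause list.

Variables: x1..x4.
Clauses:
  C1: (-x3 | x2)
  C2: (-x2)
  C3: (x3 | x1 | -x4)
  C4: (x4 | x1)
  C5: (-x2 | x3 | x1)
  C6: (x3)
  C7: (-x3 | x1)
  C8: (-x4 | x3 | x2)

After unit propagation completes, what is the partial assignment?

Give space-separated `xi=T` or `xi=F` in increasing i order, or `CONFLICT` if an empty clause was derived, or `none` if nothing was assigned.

unit clause [-2] forces x2=F; simplify:
  drop 2 from [-3, 2] -> [-3]
  drop 2 from [-4, 3, 2] -> [-4, 3]
  satisfied 2 clause(s); 6 remain; assigned so far: [2]
unit clause [-3] forces x3=F; simplify:
  drop 3 from [3, 1, -4] -> [1, -4]
  drop 3 from [3] -> [] (empty!)
  drop 3 from [-4, 3] -> [-4]
  satisfied 2 clause(s); 4 remain; assigned so far: [2, 3]
CONFLICT (empty clause)

Answer: CONFLICT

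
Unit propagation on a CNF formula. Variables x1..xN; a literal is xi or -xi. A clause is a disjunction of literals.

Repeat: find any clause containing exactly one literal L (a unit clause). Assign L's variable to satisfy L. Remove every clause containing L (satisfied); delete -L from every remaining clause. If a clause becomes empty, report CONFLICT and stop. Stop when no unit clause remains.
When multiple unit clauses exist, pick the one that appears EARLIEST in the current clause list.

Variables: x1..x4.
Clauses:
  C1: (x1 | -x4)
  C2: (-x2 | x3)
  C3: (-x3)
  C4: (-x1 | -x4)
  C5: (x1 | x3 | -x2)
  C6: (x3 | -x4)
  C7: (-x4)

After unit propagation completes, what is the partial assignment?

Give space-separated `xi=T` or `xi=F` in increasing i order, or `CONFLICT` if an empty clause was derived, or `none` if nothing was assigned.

unit clause [-3] forces x3=F; simplify:
  drop 3 from [-2, 3] -> [-2]
  drop 3 from [1, 3, -2] -> [1, -2]
  drop 3 from [3, -4] -> [-4]
  satisfied 1 clause(s); 6 remain; assigned so far: [3]
unit clause [-2] forces x2=F; simplify:
  satisfied 2 clause(s); 4 remain; assigned so far: [2, 3]
unit clause [-4] forces x4=F; simplify:
  satisfied 4 clause(s); 0 remain; assigned so far: [2, 3, 4]

Answer: x2=F x3=F x4=F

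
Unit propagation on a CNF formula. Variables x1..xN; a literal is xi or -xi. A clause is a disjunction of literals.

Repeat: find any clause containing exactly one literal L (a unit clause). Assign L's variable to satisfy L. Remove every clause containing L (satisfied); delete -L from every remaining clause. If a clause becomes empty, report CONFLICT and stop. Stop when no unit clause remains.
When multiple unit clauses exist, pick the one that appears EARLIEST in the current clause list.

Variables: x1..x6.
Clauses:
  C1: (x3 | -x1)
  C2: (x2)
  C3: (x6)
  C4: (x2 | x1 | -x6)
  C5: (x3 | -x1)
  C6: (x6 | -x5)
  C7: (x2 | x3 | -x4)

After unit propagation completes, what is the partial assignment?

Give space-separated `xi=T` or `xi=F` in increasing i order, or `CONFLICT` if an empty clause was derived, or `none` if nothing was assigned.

Answer: x2=T x6=T

Derivation:
unit clause [2] forces x2=T; simplify:
  satisfied 3 clause(s); 4 remain; assigned so far: [2]
unit clause [6] forces x6=T; simplify:
  satisfied 2 clause(s); 2 remain; assigned so far: [2, 6]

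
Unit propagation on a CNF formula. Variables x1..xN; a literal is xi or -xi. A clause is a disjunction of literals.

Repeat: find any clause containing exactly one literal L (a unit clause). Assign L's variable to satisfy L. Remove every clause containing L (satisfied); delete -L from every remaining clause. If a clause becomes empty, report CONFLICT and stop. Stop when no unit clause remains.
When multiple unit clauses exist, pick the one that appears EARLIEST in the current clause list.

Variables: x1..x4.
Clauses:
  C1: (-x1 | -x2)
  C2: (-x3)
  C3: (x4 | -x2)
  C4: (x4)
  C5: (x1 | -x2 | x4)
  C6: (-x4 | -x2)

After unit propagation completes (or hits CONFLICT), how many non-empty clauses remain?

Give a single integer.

Answer: 0

Derivation:
unit clause [-3] forces x3=F; simplify:
  satisfied 1 clause(s); 5 remain; assigned so far: [3]
unit clause [4] forces x4=T; simplify:
  drop -4 from [-4, -2] -> [-2]
  satisfied 3 clause(s); 2 remain; assigned so far: [3, 4]
unit clause [-2] forces x2=F; simplify:
  satisfied 2 clause(s); 0 remain; assigned so far: [2, 3, 4]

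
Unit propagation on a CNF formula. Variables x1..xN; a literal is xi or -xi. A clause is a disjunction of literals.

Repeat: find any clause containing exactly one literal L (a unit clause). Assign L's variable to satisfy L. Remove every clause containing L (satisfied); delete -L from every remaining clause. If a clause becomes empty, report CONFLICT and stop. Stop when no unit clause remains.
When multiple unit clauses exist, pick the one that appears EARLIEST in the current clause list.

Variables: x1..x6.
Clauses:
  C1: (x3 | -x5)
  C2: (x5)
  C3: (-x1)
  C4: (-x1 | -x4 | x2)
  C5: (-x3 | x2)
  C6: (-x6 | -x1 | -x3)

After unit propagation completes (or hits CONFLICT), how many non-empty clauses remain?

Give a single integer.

Answer: 0

Derivation:
unit clause [5] forces x5=T; simplify:
  drop -5 from [3, -5] -> [3]
  satisfied 1 clause(s); 5 remain; assigned so far: [5]
unit clause [3] forces x3=T; simplify:
  drop -3 from [-3, 2] -> [2]
  drop -3 from [-6, -1, -3] -> [-6, -1]
  satisfied 1 clause(s); 4 remain; assigned so far: [3, 5]
unit clause [-1] forces x1=F; simplify:
  satisfied 3 clause(s); 1 remain; assigned so far: [1, 3, 5]
unit clause [2] forces x2=T; simplify:
  satisfied 1 clause(s); 0 remain; assigned so far: [1, 2, 3, 5]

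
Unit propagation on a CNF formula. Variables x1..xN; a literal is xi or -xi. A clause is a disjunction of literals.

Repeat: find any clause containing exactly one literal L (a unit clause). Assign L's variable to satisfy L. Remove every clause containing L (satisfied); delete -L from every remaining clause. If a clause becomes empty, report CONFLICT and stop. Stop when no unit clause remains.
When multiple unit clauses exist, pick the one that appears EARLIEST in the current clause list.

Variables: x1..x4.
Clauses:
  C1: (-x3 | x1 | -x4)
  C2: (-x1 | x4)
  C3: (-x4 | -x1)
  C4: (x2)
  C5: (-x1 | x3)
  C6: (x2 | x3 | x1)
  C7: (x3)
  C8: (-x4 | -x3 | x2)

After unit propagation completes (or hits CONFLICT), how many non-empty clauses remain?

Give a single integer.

Answer: 3

Derivation:
unit clause [2] forces x2=T; simplify:
  satisfied 3 clause(s); 5 remain; assigned so far: [2]
unit clause [3] forces x3=T; simplify:
  drop -3 from [-3, 1, -4] -> [1, -4]
  satisfied 2 clause(s); 3 remain; assigned so far: [2, 3]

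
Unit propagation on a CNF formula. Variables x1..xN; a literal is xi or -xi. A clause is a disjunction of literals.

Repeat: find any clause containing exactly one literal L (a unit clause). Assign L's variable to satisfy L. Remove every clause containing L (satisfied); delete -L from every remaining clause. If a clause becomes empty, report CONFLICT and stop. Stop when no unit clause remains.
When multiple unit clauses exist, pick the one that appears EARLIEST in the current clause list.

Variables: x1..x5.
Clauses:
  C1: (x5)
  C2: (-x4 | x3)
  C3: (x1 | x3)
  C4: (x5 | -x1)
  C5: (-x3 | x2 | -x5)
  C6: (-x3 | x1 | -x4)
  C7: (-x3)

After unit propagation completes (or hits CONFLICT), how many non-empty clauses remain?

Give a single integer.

Answer: 0

Derivation:
unit clause [5] forces x5=T; simplify:
  drop -5 from [-3, 2, -5] -> [-3, 2]
  satisfied 2 clause(s); 5 remain; assigned so far: [5]
unit clause [-3] forces x3=F; simplify:
  drop 3 from [-4, 3] -> [-4]
  drop 3 from [1, 3] -> [1]
  satisfied 3 clause(s); 2 remain; assigned so far: [3, 5]
unit clause [-4] forces x4=F; simplify:
  satisfied 1 clause(s); 1 remain; assigned so far: [3, 4, 5]
unit clause [1] forces x1=T; simplify:
  satisfied 1 clause(s); 0 remain; assigned so far: [1, 3, 4, 5]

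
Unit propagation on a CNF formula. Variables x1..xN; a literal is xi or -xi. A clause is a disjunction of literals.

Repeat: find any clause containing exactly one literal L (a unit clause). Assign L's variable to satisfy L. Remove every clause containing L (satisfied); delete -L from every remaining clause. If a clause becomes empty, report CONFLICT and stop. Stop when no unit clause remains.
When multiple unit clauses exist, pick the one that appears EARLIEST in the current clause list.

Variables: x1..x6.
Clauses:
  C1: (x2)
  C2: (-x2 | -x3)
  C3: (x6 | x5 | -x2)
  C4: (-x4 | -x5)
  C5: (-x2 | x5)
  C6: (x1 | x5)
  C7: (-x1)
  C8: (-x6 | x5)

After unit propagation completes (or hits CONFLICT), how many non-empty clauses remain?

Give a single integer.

Answer: 0

Derivation:
unit clause [2] forces x2=T; simplify:
  drop -2 from [-2, -3] -> [-3]
  drop -2 from [6, 5, -2] -> [6, 5]
  drop -2 from [-2, 5] -> [5]
  satisfied 1 clause(s); 7 remain; assigned so far: [2]
unit clause [-3] forces x3=F; simplify:
  satisfied 1 clause(s); 6 remain; assigned so far: [2, 3]
unit clause [5] forces x5=T; simplify:
  drop -5 from [-4, -5] -> [-4]
  satisfied 4 clause(s); 2 remain; assigned so far: [2, 3, 5]
unit clause [-4] forces x4=F; simplify:
  satisfied 1 clause(s); 1 remain; assigned so far: [2, 3, 4, 5]
unit clause [-1] forces x1=F; simplify:
  satisfied 1 clause(s); 0 remain; assigned so far: [1, 2, 3, 4, 5]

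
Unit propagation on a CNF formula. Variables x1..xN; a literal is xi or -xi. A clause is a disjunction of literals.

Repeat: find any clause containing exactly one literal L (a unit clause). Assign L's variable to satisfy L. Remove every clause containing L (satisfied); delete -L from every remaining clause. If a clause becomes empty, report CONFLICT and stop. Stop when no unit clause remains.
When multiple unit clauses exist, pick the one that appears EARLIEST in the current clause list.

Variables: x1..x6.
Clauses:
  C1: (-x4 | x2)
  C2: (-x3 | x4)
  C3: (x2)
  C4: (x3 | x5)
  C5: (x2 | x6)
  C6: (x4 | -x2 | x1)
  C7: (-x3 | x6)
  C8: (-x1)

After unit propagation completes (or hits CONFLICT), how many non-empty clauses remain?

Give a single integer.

unit clause [2] forces x2=T; simplify:
  drop -2 from [4, -2, 1] -> [4, 1]
  satisfied 3 clause(s); 5 remain; assigned so far: [2]
unit clause [-1] forces x1=F; simplify:
  drop 1 from [4, 1] -> [4]
  satisfied 1 clause(s); 4 remain; assigned so far: [1, 2]
unit clause [4] forces x4=T; simplify:
  satisfied 2 clause(s); 2 remain; assigned so far: [1, 2, 4]

Answer: 2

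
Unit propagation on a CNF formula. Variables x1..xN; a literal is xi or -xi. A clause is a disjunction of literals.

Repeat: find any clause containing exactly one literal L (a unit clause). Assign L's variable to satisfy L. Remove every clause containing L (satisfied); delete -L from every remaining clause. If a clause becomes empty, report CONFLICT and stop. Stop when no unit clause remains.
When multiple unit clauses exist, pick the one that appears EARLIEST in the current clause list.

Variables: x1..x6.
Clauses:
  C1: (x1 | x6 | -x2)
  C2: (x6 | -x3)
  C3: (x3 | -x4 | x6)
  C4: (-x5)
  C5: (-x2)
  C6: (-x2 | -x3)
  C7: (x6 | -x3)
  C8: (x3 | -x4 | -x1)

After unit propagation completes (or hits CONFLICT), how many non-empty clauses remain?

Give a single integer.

Answer: 4

Derivation:
unit clause [-5] forces x5=F; simplify:
  satisfied 1 clause(s); 7 remain; assigned so far: [5]
unit clause [-2] forces x2=F; simplify:
  satisfied 3 clause(s); 4 remain; assigned so far: [2, 5]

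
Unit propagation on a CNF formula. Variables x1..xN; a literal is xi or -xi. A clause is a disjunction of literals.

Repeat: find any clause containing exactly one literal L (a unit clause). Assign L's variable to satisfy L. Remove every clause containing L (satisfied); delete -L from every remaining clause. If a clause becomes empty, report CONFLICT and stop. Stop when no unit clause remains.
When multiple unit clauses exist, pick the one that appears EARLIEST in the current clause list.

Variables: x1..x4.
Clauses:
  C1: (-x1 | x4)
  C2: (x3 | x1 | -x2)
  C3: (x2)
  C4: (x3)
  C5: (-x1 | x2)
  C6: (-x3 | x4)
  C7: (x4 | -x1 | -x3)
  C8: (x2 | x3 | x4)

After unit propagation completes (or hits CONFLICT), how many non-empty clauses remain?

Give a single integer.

Answer: 0

Derivation:
unit clause [2] forces x2=T; simplify:
  drop -2 from [3, 1, -2] -> [3, 1]
  satisfied 3 clause(s); 5 remain; assigned so far: [2]
unit clause [3] forces x3=T; simplify:
  drop -3 from [-3, 4] -> [4]
  drop -3 from [4, -1, -3] -> [4, -1]
  satisfied 2 clause(s); 3 remain; assigned so far: [2, 3]
unit clause [4] forces x4=T; simplify:
  satisfied 3 clause(s); 0 remain; assigned so far: [2, 3, 4]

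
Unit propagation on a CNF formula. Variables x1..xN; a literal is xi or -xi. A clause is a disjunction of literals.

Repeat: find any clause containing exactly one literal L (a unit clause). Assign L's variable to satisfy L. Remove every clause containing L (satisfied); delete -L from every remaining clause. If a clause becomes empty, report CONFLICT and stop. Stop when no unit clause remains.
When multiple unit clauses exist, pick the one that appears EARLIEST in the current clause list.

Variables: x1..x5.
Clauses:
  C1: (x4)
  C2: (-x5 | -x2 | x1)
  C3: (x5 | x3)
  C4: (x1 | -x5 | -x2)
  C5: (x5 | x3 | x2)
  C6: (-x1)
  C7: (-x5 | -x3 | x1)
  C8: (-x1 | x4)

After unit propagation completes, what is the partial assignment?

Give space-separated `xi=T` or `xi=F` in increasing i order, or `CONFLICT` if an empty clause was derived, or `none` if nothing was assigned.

Answer: x1=F x4=T

Derivation:
unit clause [4] forces x4=T; simplify:
  satisfied 2 clause(s); 6 remain; assigned so far: [4]
unit clause [-1] forces x1=F; simplify:
  drop 1 from [-5, -2, 1] -> [-5, -2]
  drop 1 from [1, -5, -2] -> [-5, -2]
  drop 1 from [-5, -3, 1] -> [-5, -3]
  satisfied 1 clause(s); 5 remain; assigned so far: [1, 4]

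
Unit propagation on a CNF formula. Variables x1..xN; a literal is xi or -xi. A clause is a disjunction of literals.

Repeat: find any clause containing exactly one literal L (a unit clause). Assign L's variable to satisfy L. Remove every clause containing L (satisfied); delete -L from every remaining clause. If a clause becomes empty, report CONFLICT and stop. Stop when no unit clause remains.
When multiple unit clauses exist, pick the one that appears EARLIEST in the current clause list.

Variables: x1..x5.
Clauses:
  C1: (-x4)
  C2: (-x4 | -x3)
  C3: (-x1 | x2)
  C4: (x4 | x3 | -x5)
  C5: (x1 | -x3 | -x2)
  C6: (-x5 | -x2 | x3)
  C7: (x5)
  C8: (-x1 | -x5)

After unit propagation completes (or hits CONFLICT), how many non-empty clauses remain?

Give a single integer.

unit clause [-4] forces x4=F; simplify:
  drop 4 from [4, 3, -5] -> [3, -5]
  satisfied 2 clause(s); 6 remain; assigned so far: [4]
unit clause [5] forces x5=T; simplify:
  drop -5 from [3, -5] -> [3]
  drop -5 from [-5, -2, 3] -> [-2, 3]
  drop -5 from [-1, -5] -> [-1]
  satisfied 1 clause(s); 5 remain; assigned so far: [4, 5]
unit clause [3] forces x3=T; simplify:
  drop -3 from [1, -3, -2] -> [1, -2]
  satisfied 2 clause(s); 3 remain; assigned so far: [3, 4, 5]
unit clause [-1] forces x1=F; simplify:
  drop 1 from [1, -2] -> [-2]
  satisfied 2 clause(s); 1 remain; assigned so far: [1, 3, 4, 5]
unit clause [-2] forces x2=F; simplify:
  satisfied 1 clause(s); 0 remain; assigned so far: [1, 2, 3, 4, 5]

Answer: 0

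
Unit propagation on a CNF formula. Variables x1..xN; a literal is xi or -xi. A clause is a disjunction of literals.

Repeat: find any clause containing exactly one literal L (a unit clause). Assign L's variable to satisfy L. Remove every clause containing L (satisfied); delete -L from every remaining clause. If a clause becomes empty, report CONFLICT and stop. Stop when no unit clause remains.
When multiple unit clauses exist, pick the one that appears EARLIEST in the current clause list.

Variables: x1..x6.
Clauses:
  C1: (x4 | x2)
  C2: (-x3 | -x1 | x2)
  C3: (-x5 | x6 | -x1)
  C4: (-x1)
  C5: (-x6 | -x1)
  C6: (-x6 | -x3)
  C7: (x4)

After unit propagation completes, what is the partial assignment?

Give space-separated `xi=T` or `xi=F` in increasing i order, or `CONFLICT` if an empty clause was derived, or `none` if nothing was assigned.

unit clause [-1] forces x1=F; simplify:
  satisfied 4 clause(s); 3 remain; assigned so far: [1]
unit clause [4] forces x4=T; simplify:
  satisfied 2 clause(s); 1 remain; assigned so far: [1, 4]

Answer: x1=F x4=T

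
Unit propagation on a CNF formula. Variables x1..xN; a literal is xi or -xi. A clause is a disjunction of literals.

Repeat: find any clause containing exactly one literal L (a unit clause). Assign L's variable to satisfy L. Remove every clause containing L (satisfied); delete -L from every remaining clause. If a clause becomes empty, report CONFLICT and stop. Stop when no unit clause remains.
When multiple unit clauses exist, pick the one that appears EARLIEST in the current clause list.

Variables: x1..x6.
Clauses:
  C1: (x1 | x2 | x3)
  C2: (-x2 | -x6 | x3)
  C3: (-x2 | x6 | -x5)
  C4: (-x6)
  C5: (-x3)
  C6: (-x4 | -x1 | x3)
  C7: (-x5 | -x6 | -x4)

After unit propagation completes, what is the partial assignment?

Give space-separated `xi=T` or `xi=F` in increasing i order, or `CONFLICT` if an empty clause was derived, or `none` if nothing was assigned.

Answer: x3=F x6=F

Derivation:
unit clause [-6] forces x6=F; simplify:
  drop 6 from [-2, 6, -5] -> [-2, -5]
  satisfied 3 clause(s); 4 remain; assigned so far: [6]
unit clause [-3] forces x3=F; simplify:
  drop 3 from [1, 2, 3] -> [1, 2]
  drop 3 from [-4, -1, 3] -> [-4, -1]
  satisfied 1 clause(s); 3 remain; assigned so far: [3, 6]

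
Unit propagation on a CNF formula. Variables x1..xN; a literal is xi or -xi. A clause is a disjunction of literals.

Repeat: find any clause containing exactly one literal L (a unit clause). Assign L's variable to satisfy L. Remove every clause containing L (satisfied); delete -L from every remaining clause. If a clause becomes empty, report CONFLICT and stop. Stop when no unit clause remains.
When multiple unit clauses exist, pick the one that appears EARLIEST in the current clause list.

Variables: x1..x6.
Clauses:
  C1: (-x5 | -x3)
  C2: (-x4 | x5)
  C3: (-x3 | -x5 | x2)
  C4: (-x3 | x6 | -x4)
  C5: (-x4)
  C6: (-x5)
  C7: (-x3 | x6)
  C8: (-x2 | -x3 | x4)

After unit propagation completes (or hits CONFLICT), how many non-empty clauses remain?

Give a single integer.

unit clause [-4] forces x4=F; simplify:
  drop 4 from [-2, -3, 4] -> [-2, -3]
  satisfied 3 clause(s); 5 remain; assigned so far: [4]
unit clause [-5] forces x5=F; simplify:
  satisfied 3 clause(s); 2 remain; assigned so far: [4, 5]

Answer: 2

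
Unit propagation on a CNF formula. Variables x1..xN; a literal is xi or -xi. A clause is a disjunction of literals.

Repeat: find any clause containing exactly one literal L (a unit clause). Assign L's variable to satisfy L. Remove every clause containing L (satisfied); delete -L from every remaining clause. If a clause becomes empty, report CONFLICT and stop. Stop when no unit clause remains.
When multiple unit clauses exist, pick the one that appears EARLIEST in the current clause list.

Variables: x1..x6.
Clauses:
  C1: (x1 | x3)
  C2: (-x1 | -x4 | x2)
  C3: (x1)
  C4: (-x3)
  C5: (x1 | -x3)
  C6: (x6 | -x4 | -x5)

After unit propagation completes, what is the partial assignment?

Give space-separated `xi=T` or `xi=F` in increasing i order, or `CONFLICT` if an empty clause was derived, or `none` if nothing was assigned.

unit clause [1] forces x1=T; simplify:
  drop -1 from [-1, -4, 2] -> [-4, 2]
  satisfied 3 clause(s); 3 remain; assigned so far: [1]
unit clause [-3] forces x3=F; simplify:
  satisfied 1 clause(s); 2 remain; assigned so far: [1, 3]

Answer: x1=T x3=F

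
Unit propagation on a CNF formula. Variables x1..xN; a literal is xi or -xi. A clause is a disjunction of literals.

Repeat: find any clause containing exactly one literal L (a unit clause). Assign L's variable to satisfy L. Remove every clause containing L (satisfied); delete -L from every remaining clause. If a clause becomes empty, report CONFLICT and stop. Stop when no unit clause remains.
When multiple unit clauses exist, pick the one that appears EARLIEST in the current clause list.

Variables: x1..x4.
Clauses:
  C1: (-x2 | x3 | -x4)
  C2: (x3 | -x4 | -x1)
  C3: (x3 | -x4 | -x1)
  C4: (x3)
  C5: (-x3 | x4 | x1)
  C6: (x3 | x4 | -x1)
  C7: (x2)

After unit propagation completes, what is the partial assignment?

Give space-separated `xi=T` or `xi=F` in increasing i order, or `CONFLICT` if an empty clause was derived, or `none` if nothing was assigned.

Answer: x2=T x3=T

Derivation:
unit clause [3] forces x3=T; simplify:
  drop -3 from [-3, 4, 1] -> [4, 1]
  satisfied 5 clause(s); 2 remain; assigned so far: [3]
unit clause [2] forces x2=T; simplify:
  satisfied 1 clause(s); 1 remain; assigned so far: [2, 3]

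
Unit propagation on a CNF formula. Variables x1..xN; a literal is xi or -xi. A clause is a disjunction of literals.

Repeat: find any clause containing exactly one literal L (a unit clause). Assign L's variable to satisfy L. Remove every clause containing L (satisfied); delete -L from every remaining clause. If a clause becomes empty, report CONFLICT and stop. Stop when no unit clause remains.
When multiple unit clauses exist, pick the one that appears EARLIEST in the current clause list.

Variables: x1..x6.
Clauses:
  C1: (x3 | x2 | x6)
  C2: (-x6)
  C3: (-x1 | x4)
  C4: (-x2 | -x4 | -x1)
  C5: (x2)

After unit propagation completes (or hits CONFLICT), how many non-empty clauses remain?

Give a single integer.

Answer: 2

Derivation:
unit clause [-6] forces x6=F; simplify:
  drop 6 from [3, 2, 6] -> [3, 2]
  satisfied 1 clause(s); 4 remain; assigned so far: [6]
unit clause [2] forces x2=T; simplify:
  drop -2 from [-2, -4, -1] -> [-4, -1]
  satisfied 2 clause(s); 2 remain; assigned so far: [2, 6]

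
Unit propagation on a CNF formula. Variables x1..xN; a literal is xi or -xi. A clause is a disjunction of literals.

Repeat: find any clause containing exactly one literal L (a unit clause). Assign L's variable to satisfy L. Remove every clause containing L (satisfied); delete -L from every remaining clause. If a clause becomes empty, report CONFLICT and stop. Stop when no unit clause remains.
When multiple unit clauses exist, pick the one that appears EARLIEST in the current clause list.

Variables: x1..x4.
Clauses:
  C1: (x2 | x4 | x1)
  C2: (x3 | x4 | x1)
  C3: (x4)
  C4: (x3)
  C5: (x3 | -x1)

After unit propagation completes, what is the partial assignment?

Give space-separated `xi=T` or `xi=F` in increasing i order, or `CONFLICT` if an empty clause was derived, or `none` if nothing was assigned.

Answer: x3=T x4=T

Derivation:
unit clause [4] forces x4=T; simplify:
  satisfied 3 clause(s); 2 remain; assigned so far: [4]
unit clause [3] forces x3=T; simplify:
  satisfied 2 clause(s); 0 remain; assigned so far: [3, 4]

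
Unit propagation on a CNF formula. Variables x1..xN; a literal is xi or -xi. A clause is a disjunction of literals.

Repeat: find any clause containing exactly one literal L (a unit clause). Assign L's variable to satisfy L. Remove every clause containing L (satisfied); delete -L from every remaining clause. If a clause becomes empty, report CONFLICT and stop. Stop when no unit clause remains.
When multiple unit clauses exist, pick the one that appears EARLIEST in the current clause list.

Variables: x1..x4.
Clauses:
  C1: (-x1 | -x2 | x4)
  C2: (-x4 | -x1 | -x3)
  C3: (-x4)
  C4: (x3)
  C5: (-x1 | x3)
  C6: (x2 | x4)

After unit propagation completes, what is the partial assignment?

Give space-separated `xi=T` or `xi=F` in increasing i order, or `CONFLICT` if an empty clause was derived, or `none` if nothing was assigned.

unit clause [-4] forces x4=F; simplify:
  drop 4 from [-1, -2, 4] -> [-1, -2]
  drop 4 from [2, 4] -> [2]
  satisfied 2 clause(s); 4 remain; assigned so far: [4]
unit clause [3] forces x3=T; simplify:
  satisfied 2 clause(s); 2 remain; assigned so far: [3, 4]
unit clause [2] forces x2=T; simplify:
  drop -2 from [-1, -2] -> [-1]
  satisfied 1 clause(s); 1 remain; assigned so far: [2, 3, 4]
unit clause [-1] forces x1=F; simplify:
  satisfied 1 clause(s); 0 remain; assigned so far: [1, 2, 3, 4]

Answer: x1=F x2=T x3=T x4=F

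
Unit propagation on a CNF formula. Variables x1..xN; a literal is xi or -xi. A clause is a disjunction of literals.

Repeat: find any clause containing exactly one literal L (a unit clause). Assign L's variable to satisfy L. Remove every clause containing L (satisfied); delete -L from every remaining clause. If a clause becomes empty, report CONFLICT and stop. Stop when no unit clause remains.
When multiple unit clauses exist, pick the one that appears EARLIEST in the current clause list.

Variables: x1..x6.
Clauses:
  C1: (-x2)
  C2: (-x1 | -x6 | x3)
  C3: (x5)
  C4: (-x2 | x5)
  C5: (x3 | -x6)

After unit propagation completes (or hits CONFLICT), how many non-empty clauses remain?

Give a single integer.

Answer: 2

Derivation:
unit clause [-2] forces x2=F; simplify:
  satisfied 2 clause(s); 3 remain; assigned so far: [2]
unit clause [5] forces x5=T; simplify:
  satisfied 1 clause(s); 2 remain; assigned so far: [2, 5]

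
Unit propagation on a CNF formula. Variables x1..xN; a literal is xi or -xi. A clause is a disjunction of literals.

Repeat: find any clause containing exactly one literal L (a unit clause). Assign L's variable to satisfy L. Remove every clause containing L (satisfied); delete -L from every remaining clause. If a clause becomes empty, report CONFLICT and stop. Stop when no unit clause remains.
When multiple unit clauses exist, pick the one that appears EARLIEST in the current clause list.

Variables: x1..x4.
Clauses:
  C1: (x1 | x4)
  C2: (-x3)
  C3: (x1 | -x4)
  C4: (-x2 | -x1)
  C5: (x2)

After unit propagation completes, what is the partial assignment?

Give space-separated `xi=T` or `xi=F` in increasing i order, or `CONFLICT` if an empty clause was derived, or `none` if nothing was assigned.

Answer: CONFLICT

Derivation:
unit clause [-3] forces x3=F; simplify:
  satisfied 1 clause(s); 4 remain; assigned so far: [3]
unit clause [2] forces x2=T; simplify:
  drop -2 from [-2, -1] -> [-1]
  satisfied 1 clause(s); 3 remain; assigned so far: [2, 3]
unit clause [-1] forces x1=F; simplify:
  drop 1 from [1, 4] -> [4]
  drop 1 from [1, -4] -> [-4]
  satisfied 1 clause(s); 2 remain; assigned so far: [1, 2, 3]
unit clause [4] forces x4=T; simplify:
  drop -4 from [-4] -> [] (empty!)
  satisfied 1 clause(s); 1 remain; assigned so far: [1, 2, 3, 4]
CONFLICT (empty clause)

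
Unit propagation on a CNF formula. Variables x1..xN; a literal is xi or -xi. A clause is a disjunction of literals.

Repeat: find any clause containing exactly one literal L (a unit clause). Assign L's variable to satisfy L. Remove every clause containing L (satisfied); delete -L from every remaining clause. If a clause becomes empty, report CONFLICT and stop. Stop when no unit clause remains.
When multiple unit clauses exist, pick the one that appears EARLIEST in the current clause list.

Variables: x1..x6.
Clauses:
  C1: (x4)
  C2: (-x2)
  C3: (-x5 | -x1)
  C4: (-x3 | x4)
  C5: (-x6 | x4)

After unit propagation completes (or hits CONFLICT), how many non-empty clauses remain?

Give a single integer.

unit clause [4] forces x4=T; simplify:
  satisfied 3 clause(s); 2 remain; assigned so far: [4]
unit clause [-2] forces x2=F; simplify:
  satisfied 1 clause(s); 1 remain; assigned so far: [2, 4]

Answer: 1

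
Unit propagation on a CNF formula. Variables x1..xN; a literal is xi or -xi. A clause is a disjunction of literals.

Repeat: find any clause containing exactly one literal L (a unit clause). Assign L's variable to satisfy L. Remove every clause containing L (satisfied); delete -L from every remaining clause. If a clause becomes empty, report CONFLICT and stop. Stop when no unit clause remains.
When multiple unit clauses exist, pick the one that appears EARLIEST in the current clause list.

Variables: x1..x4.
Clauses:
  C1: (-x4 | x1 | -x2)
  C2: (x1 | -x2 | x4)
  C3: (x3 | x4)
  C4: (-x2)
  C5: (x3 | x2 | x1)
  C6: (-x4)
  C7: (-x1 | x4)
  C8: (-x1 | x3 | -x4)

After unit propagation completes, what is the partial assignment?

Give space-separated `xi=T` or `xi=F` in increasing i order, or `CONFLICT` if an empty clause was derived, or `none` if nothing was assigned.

unit clause [-2] forces x2=F; simplify:
  drop 2 from [3, 2, 1] -> [3, 1]
  satisfied 3 clause(s); 5 remain; assigned so far: [2]
unit clause [-4] forces x4=F; simplify:
  drop 4 from [3, 4] -> [3]
  drop 4 from [-1, 4] -> [-1]
  satisfied 2 clause(s); 3 remain; assigned so far: [2, 4]
unit clause [3] forces x3=T; simplify:
  satisfied 2 clause(s); 1 remain; assigned so far: [2, 3, 4]
unit clause [-1] forces x1=F; simplify:
  satisfied 1 clause(s); 0 remain; assigned so far: [1, 2, 3, 4]

Answer: x1=F x2=F x3=T x4=F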